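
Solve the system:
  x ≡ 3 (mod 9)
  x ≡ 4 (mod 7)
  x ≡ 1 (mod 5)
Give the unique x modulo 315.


Moduli 9, 7, 5 are pairwise coprime; by CRT there is a unique solution modulo M = 9 · 7 · 5 = 315.
Solve pairwise, accumulating the modulus:
  Start with x ≡ 3 (mod 9).
  Combine with x ≡ 4 (mod 7): since gcd(9, 7) = 1, we get a unique residue mod 63.
    Write x = 3 + 9·t and substitute into x ≡ 4 (mod 7): 9·t ≡ 4 − 3 = 1 (mod 7).
    Reduce coefficients mod 7: 2·t ≡ 1 (mod 7).
    The inverse of 2 mod 7 is 4 (since 2·4 = 8 = 1·7 + 1), so t ≡ 4·1 = 4 ≡ 4 (mod 7).
    Then x = 3 + 9·4 = 39, valid modulo lcm(9, 7) = 63: x ≡ 39 (mod 63).
  Combine with x ≡ 1 (mod 5): since gcd(63, 5) = 1, we get a unique residue mod 315.
    Write x = 39 + 63·t and substitute into x ≡ 1 (mod 5): 63·t ≡ 1 − 39 = -38 (mod 5).
    Reduce coefficients mod 5: 3·t ≡ 2 (mod 5).
    The inverse of 3 mod 5 is 2 (since 3·2 = 6 = 1·5 + 1), so t ≡ 2·2 = 4 ≡ 4 (mod 5).
    Then x = 39 + 63·4 = 291, valid modulo lcm(63, 5) = 315: x ≡ 291 (mod 315).
Verify: 291 mod 9 = 3 ✓, 291 mod 7 = 4 ✓, 291 mod 5 = 1 ✓.

x ≡ 291 (mod 315).


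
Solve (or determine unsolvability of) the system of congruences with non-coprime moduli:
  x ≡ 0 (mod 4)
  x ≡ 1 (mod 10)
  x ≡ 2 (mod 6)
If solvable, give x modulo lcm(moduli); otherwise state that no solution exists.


Moduli 4, 10, 6 are not pairwise coprime, so CRT works modulo lcm(m_i) when all pairwise compatibility conditions hold.
Pairwise compatibility: gcd(m_i, m_j) must divide a_i - a_j for every pair.
Merge one congruence at a time:
  Start: x ≡ 0 (mod 4).
  Combine with x ≡ 1 (mod 10): gcd(4, 10) = 2, and 1 - 0 = 1 is NOT divisible by 2.
    ⇒ system is inconsistent (no integer solution).

No solution (the system is inconsistent).


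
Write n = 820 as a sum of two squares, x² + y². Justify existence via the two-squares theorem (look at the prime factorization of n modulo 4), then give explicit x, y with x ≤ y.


Step 1: Factor n = 820 = 2^2 · 5 · 41.
Step 2: Check the mod-4 condition on each prime factor: 2 = 2 (special); 5 ≡ 1 (mod 4), exponent 1; 41 ≡ 1 (mod 4), exponent 1.
All primes ≡ 3 (mod 4) appear to even exponent (or don't appear), so by the two-squares theorem n IS expressible as a sum of two squares.
Step 3: Build a representation. Group n = k² · m with k = 2 and m = 5 · 41 = 205 (a product of primes ≡ 1 (mod 4)); a representation of m scales to one of n via (k·x)² + (k·y)² = k²(x² + y²). Each prime p ≡ 1 (mod 4) is itself a sum of two squares; find a² by testing p − a² for a perfect square:
  5: 5 − 1² = 4 = 2² ⇒ 5 = 1² + 2².
  41: 41 − 1² = 40, 41 − 2² = 37, 41 − 3² = 32, 41 − 4² = 25 = 5² ⇒ 41 = 4² + 5².
  Combine using the Brahmagupta–Fibonacci identity (a² + b²)(c² + d²) = (ac − bd)² + (ad + bc)² = (ac + bd)² + (ad − bc)²:
  5 · 41 = 205: from (1² + 2²)(4² + 5²), take (1·4 − 2·5, 1·5 + 2·4) = (4 − 10, 5 + 8) = (-6, 13); dropping signs (only squares matter) gives (6, 13); check 6² + 13² = 36 + 169 = 205 ✓.
  Scale by k = 2: (2·6, 2·13) = (12, 26).
Step 4: Order so x ≤ y and verify: 12² + 26² = 144 + 676 = 820 = n. ✓

n = 820 = 12² + 26² (one valid representation with x ≤ y).


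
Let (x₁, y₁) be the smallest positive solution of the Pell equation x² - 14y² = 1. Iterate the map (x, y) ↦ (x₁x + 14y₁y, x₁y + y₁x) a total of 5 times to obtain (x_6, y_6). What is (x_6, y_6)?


Step 1: Find the fundamental solution (x₁, y₁) of x² - 14y² = 1.
  Expand √14 as a continued fraction. a₀ = ⌊√14⌋ = 3; iterate m_{k+1} = d_k·a_k − m_k, d_{k+1} = (14 − m_{k+1}²)/d_k, a_{k+1} = ⌊(a₀ + m_{k+1})/d_{k+1}⌋ (starting m₀ = 0, d₀ = 1), with convergents p_k = a_k·p_{k-1} + p_{k-2}, q_k = a_k·q_{k-1} + q_{k-2} (p₋₁ = 1, q₋₁ = 0):
  k = 0: a₀ = 3; p₀/q₀ = 3/1; p₀² − 14·q₀² = 9 − 14 = -5.
  k = 1: m = 3, d = 5, a = ⌊(3 + 3)/5⌋ = 1; p/q = (1·3 + 1)/(1·1 + 0) = 4/1; p² − 14·q² = 16 − 14 = 2.
  k = 2: m = 2, d = 2, a = ⌊(3 + 2)/2⌋ = 2; p/q = (2·4 + 3)/(2·1 + 1) = 11/3; p² − 14·q² = 121 − 126 = -5.
  k = 3: m = 2, d = 5, a = ⌊(3 + 2)/5⌋ = 1; p/q = (1·11 + 4)/(1·3 + 1) = 15/4; p² − 14·q² = 225 − 224 = 1.
  The first convergent with p² − 14·q² = 1 gives the fundamental solution (x₁, y₁) = (15, 4).
Step 2: Apply the recurrence (x_{n+1}, y_{n+1}) = (x₁x_n + 14y₁y_n, x₁y_n + y₁x_n) repeatedly.
  From (x_1, y_1) = (15, 4): x_2 = 15·15 + 14·4·4 = 449; y_2 = 15·4 + 4·15 = 120.
  From (x_2, y_2) = (449, 120): x_3 = 15·449 + 14·4·120 = 13455; y_3 = 15·120 + 4·449 = 3596.
  From (x_3, y_3) = (13455, 3596): x_4 = 15·13455 + 14·4·3596 = 403201; y_4 = 15·3596 + 4·13455 = 107760.
  From (x_4, y_4) = (403201, 107760): x_5 = 15·403201 + 14·4·107760 = 12082575; y_5 = 15·107760 + 4·403201 = 3229204.
  From (x_5, y_5) = (12082575, 3229204): x_6 = 15·12082575 + 14·4·3229204 = 362074049; y_6 = 15·3229204 + 4·12082575 = 96768360.
Step 3: Verify x_6² - 14·y_6² = 131097616959254401 - 131097616959254400 = 1 (should be 1). ✓

(x_1, y_1) = (15, 4); (x_6, y_6) = (362074049, 96768360).


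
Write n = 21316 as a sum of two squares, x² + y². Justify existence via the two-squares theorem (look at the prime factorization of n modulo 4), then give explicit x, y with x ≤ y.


Step 1: Factor n = 21316 = 2^2 · 73^2.
Step 2: Check the mod-4 condition on each prime factor: 2 = 2 (special); 73 ≡ 1 (mod 4), exponent 2.
All primes ≡ 3 (mod 4) appear to even exponent (or don't appear), so by the two-squares theorem n IS expressible as a sum of two squares.
Step 3: Build a representation. Group n = k² · m with k = 2 and m = 73 · 73 = 5329 (a product of primes ≡ 1 (mod 4)); a representation of m scales to one of n via (k·x)² + (k·y)² = k²(x² + y²). Each prime p ≡ 1 (mod 4) is itself a sum of two squares; find a² by testing p − a² for a perfect square:
  73: 73 − 1² = 72, 73 − 2² = 69, 73 − 3² = 64 = 8² ⇒ 73 = 3² + 8².
  Combine using the Brahmagupta–Fibonacci identity (a² + b²)(c² + d²) = (ac − bd)² + (ad + bc)² = (ac + bd)² + (ad − bc)²:
  73 · 73 = 5329: from (3² + 8²)(3² + 8²), take (3·3 − 8·8, 3·8 + 8·3) = (9 − 64, 24 + 24) = (-55, 48); dropping signs (only squares matter) gives (55, 48); check 55² + 48² = 3025 + 2304 = 5329 ✓.
  Scale by k = 2: (2·55, 2·48) = (110, 96).
Step 4: Order so x ≤ y and verify: 96² + 110² = 9216 + 12100 = 21316 = n. ✓

n = 21316 = 96² + 110² (one valid representation with x ≤ y).


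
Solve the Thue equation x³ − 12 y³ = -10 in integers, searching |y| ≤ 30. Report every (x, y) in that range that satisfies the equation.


The equation is x³ - 12y³ = -10. For fixed y, x³ = 12·y³ − 10, so a solution requires the RHS to be a perfect cube.
Strategy: iterate y from -30 to 30, compute RHS = 12·y³ − 10, and check whether it is a (positive or negative) perfect cube.
Check small values of y:
  y = 0: RHS = -10 is not a perfect cube.
  y = 1: RHS = 2 is not a perfect cube.
  y = -1: RHS = -22 is not a perfect cube.
  y = 2: RHS = 86 is not a perfect cube.
  y = -2: RHS = -106 is not a perfect cube.
  y = 3: RHS = 314 is not a perfect cube.
  y = -3: RHS = -334 is not a perfect cube.
Continuing the search up to |y| = 30 finds no solutions either.
No (x, y) in the scanned range satisfies the equation.

No integer solutions with |y| ≤ 30.


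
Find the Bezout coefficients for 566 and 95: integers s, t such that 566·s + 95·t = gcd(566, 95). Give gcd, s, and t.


Euclidean algorithm on (566, 95) — divide until remainder is 0:
  566 = 5 · 95 + 91
  95 = 1 · 91 + 4
  91 = 22 · 4 + 3
  4 = 1 · 3 + 1
  3 = 3 · 1 + 0
gcd(566, 95) = 1.
Track Bezout coefficients alongside the remainders: start with r₀ = 566 = a·1 + b·0 (s = 1, t = 0) and r₁ = 95 = a·0 + b·1 (s = 0, t = 1); each new remainder r_{k+1} = r_{k-1} − q_k·r_k inherits s_{k+1} = s_{k-1} − q_k·s_k, t_{k+1} = t_{k-1} − q_k·t_k, so r_k = a·s_k + b·t_k at every step:
  q = 5: r = 91, s = 1 − 5·0 = 1, t = 0 − 5·1 = -5  (check: 566·1 + 95·(-5) = 91)
  q = 1: r = 4, s = 0 − 1·1 = -1, t = 1 − 1·(-5) = 6  (check: 566·(-1) + 95·6 = 4)
  q = 22: r = 3, s = 1 − 22·(-1) = 23, t = -5 − 22·6 = -137  (check: 566·23 + 95·(-137) = 3)
  q = 1: r = 1, s = -1 − 1·23 = -24, t = 6 − 1·(-137) = 143  (check: 566·(-24) + 95·143 = 1)
The row with r = 1 (the gcd) gives the Bezout coefficients s = -24, t = 143.
Result: 566 · (-24) + 95 · (143) = 1.

gcd(566, 95) = 1; s = -24, t = 143 (check: 566·(-24) + 95·143 = 1).


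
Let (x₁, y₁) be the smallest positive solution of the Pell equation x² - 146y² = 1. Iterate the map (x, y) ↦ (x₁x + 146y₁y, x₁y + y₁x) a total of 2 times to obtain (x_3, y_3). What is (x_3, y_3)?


Step 1: Find the fundamental solution (x₁, y₁) of x² - 146y² = 1.
  Expand √146 as a continued fraction. a₀ = ⌊√146⌋ = 12; iterate m_{k+1} = d_k·a_k − m_k, d_{k+1} = (146 − m_{k+1}²)/d_k, a_{k+1} = ⌊(a₀ + m_{k+1})/d_{k+1}⌋ (starting m₀ = 0, d₀ = 1), with convergents p_k = a_k·p_{k-1} + p_{k-2}, q_k = a_k·q_{k-1} + q_{k-2} (p₋₁ = 1, q₋₁ = 0):
  k = 0: a₀ = 12; p₀/q₀ = 12/1; p₀² − 146·q₀² = 144 − 146 = -2.
  k = 1: m = 12, d = 2, a = ⌊(12 + 12)/2⌋ = 12; p/q = (12·12 + 1)/(12·1 + 0) = 145/12; p² − 146·q² = 21025 − 21024 = 1.
  The first convergent with p² − 146·q² = 1 gives the fundamental solution (x₁, y₁) = (145, 12).
Step 2: Apply the recurrence (x_{n+1}, y_{n+1}) = (x₁x_n + 146y₁y_n, x₁y_n + y₁x_n) repeatedly.
  From (x_1, y_1) = (145, 12): x_2 = 145·145 + 146·12·12 = 42049; y_2 = 145·12 + 12·145 = 3480.
  From (x_2, y_2) = (42049, 3480): x_3 = 145·42049 + 146·12·3480 = 12194065; y_3 = 145·3480 + 12·42049 = 1009188.
Step 3: Verify x_3² - 146·y_3² = 148695221224225 - 148695221224224 = 1 (should be 1). ✓

(x_1, y_1) = (145, 12); (x_3, y_3) = (12194065, 1009188).


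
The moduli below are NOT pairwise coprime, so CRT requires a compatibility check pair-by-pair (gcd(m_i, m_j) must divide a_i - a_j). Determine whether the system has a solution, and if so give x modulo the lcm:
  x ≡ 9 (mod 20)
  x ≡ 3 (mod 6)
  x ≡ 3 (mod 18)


Moduli 20, 6, 18 are not pairwise coprime, so CRT works modulo lcm(m_i) when all pairwise compatibility conditions hold.
Pairwise compatibility: gcd(m_i, m_j) must divide a_i - a_j for every pair.
Merge one congruence at a time:
  Start: x ≡ 9 (mod 20).
  Combine with x ≡ 3 (mod 6): gcd(20, 6) = 2; 3 - 9 = -6, which IS divisible by 2, so compatible.
    Write x = 9 + 20·t and substitute into x ≡ 3 (mod 6): 20·t ≡ 3 − 9 = -6 (mod 6).
    Divide the congruence (and modulus) by g = 2: 10·t ≡ -3 (mod 3).
    Reduce coefficients mod 3: 1·t ≡ 0 (mod 3).
    So t ≡ 0 (mod 3).
    Then x = 9 + 20·0 = 9, valid modulo lcm(20, 6) = 60: x ≡ 9 (mod 60).
  Combine with x ≡ 3 (mod 18): gcd(60, 18) = 6; 3 - 9 = -6, which IS divisible by 6, so compatible.
    Write x = 9 + 60·t and substitute into x ≡ 3 (mod 18): 60·t ≡ 3 − 9 = -6 (mod 18).
    Divide the congruence (and modulus) by g = 6: 10·t ≡ -1 (mod 3).
    Reduce coefficients mod 3: 1·t ≡ 2 (mod 3).
    So t ≡ 2 (mod 3).
    Then x = 9 + 60·2 = 129, valid modulo lcm(60, 18) = 180: x ≡ 129 (mod 180).
Verify: 129 mod 20 = 9, 129 mod 6 = 3, 129 mod 18 = 3.

x ≡ 129 (mod 180).


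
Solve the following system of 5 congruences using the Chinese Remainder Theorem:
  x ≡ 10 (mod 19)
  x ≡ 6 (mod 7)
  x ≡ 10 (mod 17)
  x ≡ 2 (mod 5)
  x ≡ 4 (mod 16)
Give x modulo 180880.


Product of moduli M = 19 · 7 · 17 · 5 · 16 = 180880.
Merge one congruence at a time:
  Start: x ≡ 10 (mod 19).
  Combine with x ≡ 6 (mod 7); new modulus lcm = 133.
    Write x = 10 + 19·t and substitute into x ≡ 6 (mod 7): 19·t ≡ 6 − 10 = -4 (mod 7).
    Reduce coefficients mod 7: 5·t ≡ 3 (mod 7).
    The inverse of 5 mod 7 is 3 (since 5·3 = 15 = 2·7 + 1), so t ≡ 3·3 = 9 ≡ 2 (mod 7).
    Then x = 10 + 19·2 = 48, valid modulo lcm(19, 7) = 133: x ≡ 48 (mod 133).
  Combine with x ≡ 10 (mod 17); new modulus lcm = 2261.
    Write x = 48 + 133·t and substitute into x ≡ 10 (mod 17): 133·t ≡ 10 − 48 = -38 (mod 17).
    Reduce coefficients mod 17: 14·t ≡ 13 (mod 17).
    The inverse of 14 mod 17 is 11 (since 14·11 = 154 = 9·17 + 1), so t ≡ 11·13 = 143 ≡ 7 (mod 17).
    Then x = 48 + 133·7 = 979, valid modulo lcm(133, 17) = 2261: x ≡ 979 (mod 2261).
  Combine with x ≡ 2 (mod 5); new modulus lcm = 11305.
    Write x = 979 + 2261·t and substitute into x ≡ 2 (mod 5): 2261·t ≡ 2 − 979 = -977 (mod 5).
    Reduce coefficients mod 5: 1·t ≡ 3 (mod 5).
    So t ≡ 3 (mod 5).
    Then x = 979 + 2261·3 = 7762, valid modulo lcm(2261, 5) = 11305: x ≡ 7762 (mod 11305).
  Combine with x ≡ 4 (mod 16); new modulus lcm = 180880.
    Write x = 7762 + 11305·t and substitute into x ≡ 4 (mod 16): 11305·t ≡ 4 − 7762 = -7758 (mod 16).
    Reduce coefficients mod 16: 9·t ≡ 2 (mod 16).
    The inverse of 9 mod 16 is 9 (since 9·9 = 81 = 5·16 + 1), so t ≡ 9·2 = 18 ≡ 2 (mod 16).
    Then x = 7762 + 11305·2 = 30372, valid modulo lcm(11305, 16) = 180880: x ≡ 30372 (mod 180880).
Verify against each original: 30372 mod 19 = 10, 30372 mod 7 = 6, 30372 mod 17 = 10, 30372 mod 5 = 2, 30372 mod 16 = 4.

x ≡ 30372 (mod 180880).


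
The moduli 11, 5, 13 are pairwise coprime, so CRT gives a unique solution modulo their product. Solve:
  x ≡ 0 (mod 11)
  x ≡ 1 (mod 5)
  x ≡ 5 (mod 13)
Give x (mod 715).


Moduli 11, 5, 13 are pairwise coprime; by CRT there is a unique solution modulo M = 11 · 5 · 13 = 715.
Solve pairwise, accumulating the modulus:
  Start with x ≡ 0 (mod 11).
  Combine with x ≡ 1 (mod 5): since gcd(11, 5) = 1, we get a unique residue mod 55.
    Write x = 0 + 11·t and substitute into x ≡ 1 (mod 5): 11·t ≡ 1 − 0 = 1 (mod 5).
    Reduce coefficients mod 5: 1·t ≡ 1 (mod 5).
    So t ≡ 1 (mod 5).
    Then x = 0 + 11·1 = 11, valid modulo lcm(11, 5) = 55: x ≡ 11 (mod 55).
  Combine with x ≡ 5 (mod 13): since gcd(55, 13) = 1, we get a unique residue mod 715.
    Write x = 11 + 55·t and substitute into x ≡ 5 (mod 13): 55·t ≡ 5 − 11 = -6 (mod 13).
    Reduce coefficients mod 13: 3·t ≡ 7 (mod 13).
    The inverse of 3 mod 13 is 9 (since 3·9 = 27 = 2·13 + 1), so t ≡ 9·7 = 63 ≡ 11 (mod 13).
    Then x = 11 + 55·11 = 616, valid modulo lcm(55, 13) = 715: x ≡ 616 (mod 715).
Verify: 616 mod 11 = 0 ✓, 616 mod 5 = 1 ✓, 616 mod 13 = 5 ✓.

x ≡ 616 (mod 715).


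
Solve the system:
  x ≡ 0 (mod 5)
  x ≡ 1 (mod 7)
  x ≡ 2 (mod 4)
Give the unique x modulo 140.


Moduli 5, 7, 4 are pairwise coprime; by CRT there is a unique solution modulo M = 5 · 7 · 4 = 140.
Solve pairwise, accumulating the modulus:
  Start with x ≡ 0 (mod 5).
  Combine with x ≡ 1 (mod 7): since gcd(5, 7) = 1, we get a unique residue mod 35.
    Write x = 0 + 5·t and substitute into x ≡ 1 (mod 7): 5·t ≡ 1 − 0 = 1 (mod 7).
    The inverse of 5 mod 7 is 3 (since 5·3 = 15 = 2·7 + 1), so t ≡ 3·1 = 3 ≡ 3 (mod 7).
    Then x = 0 + 5·3 = 15, valid modulo lcm(5, 7) = 35: x ≡ 15 (mod 35).
  Combine with x ≡ 2 (mod 4): since gcd(35, 4) = 1, we get a unique residue mod 140.
    Write x = 15 + 35·t and substitute into x ≡ 2 (mod 4): 35·t ≡ 2 − 15 = -13 (mod 4).
    Reduce coefficients mod 4: 3·t ≡ 3 (mod 4).
    The inverse of 3 mod 4 is 3 (since 3·3 = 9 = 2·4 + 1), so t ≡ 3·3 = 9 ≡ 1 (mod 4).
    Then x = 15 + 35·1 = 50, valid modulo lcm(35, 4) = 140: x ≡ 50 (mod 140).
Verify: 50 mod 5 = 0 ✓, 50 mod 7 = 1 ✓, 50 mod 4 = 2 ✓.

x ≡ 50 (mod 140).


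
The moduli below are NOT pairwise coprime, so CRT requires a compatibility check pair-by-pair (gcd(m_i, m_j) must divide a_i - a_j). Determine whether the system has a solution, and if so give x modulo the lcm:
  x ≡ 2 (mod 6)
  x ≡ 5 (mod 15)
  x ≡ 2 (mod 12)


Moduli 6, 15, 12 are not pairwise coprime, so CRT works modulo lcm(m_i) when all pairwise compatibility conditions hold.
Pairwise compatibility: gcd(m_i, m_j) must divide a_i - a_j for every pair.
Merge one congruence at a time:
  Start: x ≡ 2 (mod 6).
  Combine with x ≡ 5 (mod 15): gcd(6, 15) = 3; 5 - 2 = 3, which IS divisible by 3, so compatible.
    Write x = 2 + 6·t and substitute into x ≡ 5 (mod 15): 6·t ≡ 5 − 2 = 3 (mod 15).
    Divide the congruence (and modulus) by g = 3: 2·t ≡ 1 (mod 5).
    The inverse of 2 mod 5 is 3 (since 2·3 = 6 = 1·5 + 1), so t ≡ 3·1 = 3 ≡ 3 (mod 5).
    Then x = 2 + 6·3 = 20, valid modulo lcm(6, 15) = 30: x ≡ 20 (mod 30).
  Combine with x ≡ 2 (mod 12): gcd(30, 12) = 6; 2 - 20 = -18, which IS divisible by 6, so compatible.
    Write x = 20 + 30·t and substitute into x ≡ 2 (mod 12): 30·t ≡ 2 − 20 = -18 (mod 12).
    Divide the congruence (and modulus) by g = 6: 5·t ≡ -3 (mod 2).
    Reduce coefficients mod 2: 1·t ≡ 1 (mod 2).
    So t ≡ 1 (mod 2).
    Then x = 20 + 30·1 = 50, valid modulo lcm(30, 12) = 60: x ≡ 50 (mod 60).
Verify: 50 mod 6 = 2, 50 mod 15 = 5, 50 mod 12 = 2.

x ≡ 50 (mod 60).


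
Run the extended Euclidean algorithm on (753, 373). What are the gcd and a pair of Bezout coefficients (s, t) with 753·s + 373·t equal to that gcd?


Euclidean algorithm on (753, 373) — divide until remainder is 0:
  753 = 2 · 373 + 7
  373 = 53 · 7 + 2
  7 = 3 · 2 + 1
  2 = 2 · 1 + 0
gcd(753, 373) = 1.
Track Bezout coefficients alongside the remainders: start with r₀ = 753 = a·1 + b·0 (s = 1, t = 0) and r₁ = 373 = a·0 + b·1 (s = 0, t = 1); each new remainder r_{k+1} = r_{k-1} − q_k·r_k inherits s_{k+1} = s_{k-1} − q_k·s_k, t_{k+1} = t_{k-1} − q_k·t_k, so r_k = a·s_k + b·t_k at every step:
  q = 2: r = 7, s = 1 − 2·0 = 1, t = 0 − 2·1 = -2  (check: 753·1 + 373·(-2) = 7)
  q = 53: r = 2, s = 0 − 53·1 = -53, t = 1 − 53·(-2) = 107  (check: 753·(-53) + 373·107 = 2)
  q = 3: r = 1, s = 1 − 3·(-53) = 160, t = -2 − 3·107 = -323  (check: 753·160 + 373·(-323) = 1)
The row with r = 1 (the gcd) gives the Bezout coefficients s = 160, t = -323.
Result: 753 · (160) + 373 · (-323) = 1.

gcd(753, 373) = 1; s = 160, t = -323 (check: 753·160 + 373·(-323) = 1).


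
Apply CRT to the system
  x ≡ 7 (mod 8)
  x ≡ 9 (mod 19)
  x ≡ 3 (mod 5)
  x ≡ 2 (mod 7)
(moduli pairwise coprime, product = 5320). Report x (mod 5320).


Product of moduli M = 8 · 19 · 5 · 7 = 5320.
Merge one congruence at a time:
  Start: x ≡ 7 (mod 8).
  Combine with x ≡ 9 (mod 19); new modulus lcm = 152.
    Write x = 7 + 8·t and substitute into x ≡ 9 (mod 19): 8·t ≡ 9 − 7 = 2 (mod 19).
    The inverse of 8 mod 19 is 12 (since 8·12 = 96 = 5·19 + 1), so t ≡ 12·2 = 24 ≡ 5 (mod 19).
    Then x = 7 + 8·5 = 47, valid modulo lcm(8, 19) = 152: x ≡ 47 (mod 152).
  Combine with x ≡ 3 (mod 5); new modulus lcm = 760.
    Write x = 47 + 152·t and substitute into x ≡ 3 (mod 5): 152·t ≡ 3 − 47 = -44 (mod 5).
    Reduce coefficients mod 5: 2·t ≡ 1 (mod 5).
    The inverse of 2 mod 5 is 3 (since 2·3 = 6 = 1·5 + 1), so t ≡ 3·1 = 3 ≡ 3 (mod 5).
    Then x = 47 + 152·3 = 503, valid modulo lcm(152, 5) = 760: x ≡ 503 (mod 760).
  Combine with x ≡ 2 (mod 7); new modulus lcm = 5320.
    Write x = 503 + 760·t and substitute into x ≡ 2 (mod 7): 760·t ≡ 2 − 503 = -501 (mod 7).
    Reduce coefficients mod 7: 4·t ≡ 3 (mod 7).
    The inverse of 4 mod 7 is 2 (since 4·2 = 8 = 1·7 + 1), so t ≡ 2·3 = 6 ≡ 6 (mod 7).
    Then x = 503 + 760·6 = 5063, valid modulo lcm(760, 7) = 5320: x ≡ 5063 (mod 5320).
Verify against each original: 5063 mod 8 = 7, 5063 mod 19 = 9, 5063 mod 5 = 3, 5063 mod 7 = 2.

x ≡ 5063 (mod 5320).


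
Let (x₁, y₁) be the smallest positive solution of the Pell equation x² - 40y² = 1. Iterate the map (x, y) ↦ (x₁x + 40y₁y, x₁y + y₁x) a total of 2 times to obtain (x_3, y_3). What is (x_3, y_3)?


Step 1: Find the fundamental solution (x₁, y₁) of x² - 40y² = 1.
  Expand √40 as a continued fraction. a₀ = ⌊√40⌋ = 6; iterate m_{k+1} = d_k·a_k − m_k, d_{k+1} = (40 − m_{k+1}²)/d_k, a_{k+1} = ⌊(a₀ + m_{k+1})/d_{k+1}⌋ (starting m₀ = 0, d₀ = 1), with convergents p_k = a_k·p_{k-1} + p_{k-2}, q_k = a_k·q_{k-1} + q_{k-2} (p₋₁ = 1, q₋₁ = 0):
  k = 0: a₀ = 6; p₀/q₀ = 6/1; p₀² − 40·q₀² = 36 − 40 = -4.
  k = 1: m = 6, d = 4, a = ⌊(6 + 6)/4⌋ = 3; p/q = (3·6 + 1)/(3·1 + 0) = 19/3; p² − 40·q² = 361 − 360 = 1.
  The first convergent with p² − 40·q² = 1 gives the fundamental solution (x₁, y₁) = (19, 3).
Step 2: Apply the recurrence (x_{n+1}, y_{n+1}) = (x₁x_n + 40y₁y_n, x₁y_n + y₁x_n) repeatedly.
  From (x_1, y_1) = (19, 3): x_2 = 19·19 + 40·3·3 = 721; y_2 = 19·3 + 3·19 = 114.
  From (x_2, y_2) = (721, 114): x_3 = 19·721 + 40·3·114 = 27379; y_3 = 19·114 + 3·721 = 4329.
Step 3: Verify x_3² - 40·y_3² = 749609641 - 749609640 = 1 (should be 1). ✓

(x_1, y_1) = (19, 3); (x_3, y_3) = (27379, 4329).


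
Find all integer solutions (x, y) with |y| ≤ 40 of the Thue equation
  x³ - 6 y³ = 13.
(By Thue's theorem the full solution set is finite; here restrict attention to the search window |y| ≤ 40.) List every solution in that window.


The equation is x³ - 6y³ = 13. For fixed y, x³ = 6·y³ + 13, so a solution requires the RHS to be a perfect cube.
Strategy: iterate y from -40 to 40, compute RHS = 6·y³ + 13, and check whether it is a (positive or negative) perfect cube.
Check small values of y:
  y = 0: RHS = 13 is not a perfect cube.
  y = 1: RHS = 19 is not a perfect cube.
  y = -1: RHS = 7 is not a perfect cube.
  y = 2: RHS = 61 is not a perfect cube.
  y = -2: RHS = -35 is not a perfect cube.
  y = 3: RHS = 175 is not a perfect cube.
  y = -3: RHS = -149 is not a perfect cube.
Continuing the search up to |y| = 40 finds no solutions either.
No (x, y) in the scanned range satisfies the equation.

No integer solutions with |y| ≤ 40.


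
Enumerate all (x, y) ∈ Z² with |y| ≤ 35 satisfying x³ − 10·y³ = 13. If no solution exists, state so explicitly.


The equation is x³ - 10y³ = 13. For fixed y, x³ = 10·y³ + 13, so a solution requires the RHS to be a perfect cube.
Strategy: iterate y from -35 to 35, compute RHS = 10·y³ + 13, and check whether it is a (positive or negative) perfect cube.
Check small values of y:
  y = 0: RHS = 13 is not a perfect cube.
  y = 1: RHS = 23 is not a perfect cube.
  y = -1: RHS = 3 is not a perfect cube.
  y = 2: RHS = 93 is not a perfect cube.
  y = -2: RHS = -67 is not a perfect cube.
  y = 3: RHS = 283 is not a perfect cube.
  y = -3: RHS = -257 is not a perfect cube.
Continuing the search up to |y| = 35 finds no solutions either.
No (x, y) in the scanned range satisfies the equation.

No integer solutions with |y| ≤ 35.


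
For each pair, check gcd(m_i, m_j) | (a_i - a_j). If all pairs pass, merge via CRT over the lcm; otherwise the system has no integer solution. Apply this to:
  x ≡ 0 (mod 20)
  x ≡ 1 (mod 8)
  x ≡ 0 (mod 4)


Moduli 20, 8, 4 are not pairwise coprime, so CRT works modulo lcm(m_i) when all pairwise compatibility conditions hold.
Pairwise compatibility: gcd(m_i, m_j) must divide a_i - a_j for every pair.
Merge one congruence at a time:
  Start: x ≡ 0 (mod 20).
  Combine with x ≡ 1 (mod 8): gcd(20, 8) = 4, and 1 - 0 = 1 is NOT divisible by 4.
    ⇒ system is inconsistent (no integer solution).

No solution (the system is inconsistent).


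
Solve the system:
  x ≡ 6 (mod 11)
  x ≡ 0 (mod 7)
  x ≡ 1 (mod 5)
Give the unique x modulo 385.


Moduli 11, 7, 5 are pairwise coprime; by CRT there is a unique solution modulo M = 11 · 7 · 5 = 385.
Solve pairwise, accumulating the modulus:
  Start with x ≡ 6 (mod 11).
  Combine with x ≡ 0 (mod 7): since gcd(11, 7) = 1, we get a unique residue mod 77.
    Write x = 6 + 11·t and substitute into x ≡ 0 (mod 7): 11·t ≡ 0 − 6 = -6 (mod 7).
    Reduce coefficients mod 7: 4·t ≡ 1 (mod 7).
    The inverse of 4 mod 7 is 2 (since 4·2 = 8 = 1·7 + 1), so t ≡ 2·1 = 2 ≡ 2 (mod 7).
    Then x = 6 + 11·2 = 28, valid modulo lcm(11, 7) = 77: x ≡ 28 (mod 77).
  Combine with x ≡ 1 (mod 5): since gcd(77, 5) = 1, we get a unique residue mod 385.
    Write x = 28 + 77·t and substitute into x ≡ 1 (mod 5): 77·t ≡ 1 − 28 = -27 (mod 5).
    Reduce coefficients mod 5: 2·t ≡ 3 (mod 5).
    The inverse of 2 mod 5 is 3 (since 2·3 = 6 = 1·5 + 1), so t ≡ 3·3 = 9 ≡ 4 (mod 5).
    Then x = 28 + 77·4 = 336, valid modulo lcm(77, 5) = 385: x ≡ 336 (mod 385).
Verify: 336 mod 11 = 6 ✓, 336 mod 7 = 0 ✓, 336 mod 5 = 1 ✓.

x ≡ 336 (mod 385).


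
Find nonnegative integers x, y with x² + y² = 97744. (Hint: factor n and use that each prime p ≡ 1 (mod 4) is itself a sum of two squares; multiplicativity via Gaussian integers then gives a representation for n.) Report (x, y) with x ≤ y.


Step 1: Factor n = 97744 = 2^4 · 41 · 149.
Step 2: Check the mod-4 condition on each prime factor: 2 = 2 (special); 41 ≡ 1 (mod 4), exponent 1; 149 ≡ 1 (mod 4), exponent 1.
All primes ≡ 3 (mod 4) appear to even exponent (or don't appear), so by the two-squares theorem n IS expressible as a sum of two squares.
Step 3: Build a representation. Group n = k² · m with k = 4 and m = 41 · 149 = 6109 (a product of primes ≡ 1 (mod 4)); a representation of m scales to one of n via (k·x)² + (k·y)² = k²(x² + y²). Each prime p ≡ 1 (mod 4) is itself a sum of two squares; find a² by testing p − a² for a perfect square:
  41: 41 − 1² = 40, 41 − 2² = 37, 41 − 3² = 32, 41 − 4² = 25 = 5² ⇒ 41 = 4² + 5².
  149: 149 − 1² = 148, 149 − 2² = 145, 149 − 3² = 140, 149 − 4² = 133, 149 − 5² = 124, 149 − 6² = 113, 149 − 7² = 100 = 10² ⇒ 149 = 7² + 10².
  Combine using the Brahmagupta–Fibonacci identity (a² + b²)(c² + d²) = (ac − bd)² + (ad + bc)² = (ac + bd)² + (ad − bc)²:
  41 · 149 = 6109: from (4² + 5²)(7² + 10²), take (4·7 − 5·10, 4·10 + 5·7) = (28 − 50, 40 + 35) = (-22, 75); dropping signs (only squares matter) gives (22, 75); check 22² + 75² = 484 + 5625 = 6109 ✓.
  Scale by k = 4: (4·22, 4·75) = (88, 300).
Step 4: Order so x ≤ y and verify: 88² + 300² = 7744 + 90000 = 97744 = n. ✓

n = 97744 = 88² + 300² (one valid representation with x ≤ y).


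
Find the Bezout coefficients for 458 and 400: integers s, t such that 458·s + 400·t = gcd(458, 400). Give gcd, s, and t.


Euclidean algorithm on (458, 400) — divide until remainder is 0:
  458 = 1 · 400 + 58
  400 = 6 · 58 + 52
  58 = 1 · 52 + 6
  52 = 8 · 6 + 4
  6 = 1 · 4 + 2
  4 = 2 · 2 + 0
gcd(458, 400) = 2.
Track Bezout coefficients alongside the remainders: start with r₀ = 458 = a·1 + b·0 (s = 1, t = 0) and r₁ = 400 = a·0 + b·1 (s = 0, t = 1); each new remainder r_{k+1} = r_{k-1} − q_k·r_k inherits s_{k+1} = s_{k-1} − q_k·s_k, t_{k+1} = t_{k-1} − q_k·t_k, so r_k = a·s_k + b·t_k at every step:
  q = 1: r = 58, s = 1 − 1·0 = 1, t = 0 − 1·1 = -1  (check: 458·1 + 400·(-1) = 58)
  q = 6: r = 52, s = 0 − 6·1 = -6, t = 1 − 6·(-1) = 7  (check: 458·(-6) + 400·7 = 52)
  q = 1: r = 6, s = 1 − 1·(-6) = 7, t = -1 − 1·7 = -8  (check: 458·7 + 400·(-8) = 6)
  q = 8: r = 4, s = -6 − 8·7 = -62, t = 7 − 8·(-8) = 71  (check: 458·(-62) + 400·71 = 4)
  q = 1: r = 2, s = 7 − 1·(-62) = 69, t = -8 − 1·71 = -79  (check: 458·69 + 400·(-79) = 2)
The row with r = 2 (the gcd) gives the Bezout coefficients s = 69, t = -79.
Result: 458 · (69) + 400 · (-79) = 2.

gcd(458, 400) = 2; s = 69, t = -79 (check: 458·69 + 400·(-79) = 2).


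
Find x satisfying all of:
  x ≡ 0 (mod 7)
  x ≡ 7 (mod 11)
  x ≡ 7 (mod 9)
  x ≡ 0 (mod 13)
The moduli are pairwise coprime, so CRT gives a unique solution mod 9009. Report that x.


Product of moduli M = 7 · 11 · 9 · 13 = 9009.
Merge one congruence at a time:
  Start: x ≡ 0 (mod 7).
  Combine with x ≡ 7 (mod 11); new modulus lcm = 77.
    Write x = 0 + 7·t and substitute into x ≡ 7 (mod 11): 7·t ≡ 7 − 0 = 7 (mod 11).
    The inverse of 7 mod 11 is 8 (since 7·8 = 56 = 5·11 + 1), so t ≡ 8·7 = 56 ≡ 1 (mod 11).
    Then x = 0 + 7·1 = 7, valid modulo lcm(7, 11) = 77: x ≡ 7 (mod 77).
  Combine with x ≡ 7 (mod 9); new modulus lcm = 693.
    Write x = 7 + 77·t and substitute into x ≡ 7 (mod 9): 77·t ≡ 7 − 7 = 0 (mod 9).
    Reduce coefficients mod 9: 5·t ≡ 0 (mod 9).
    The inverse of 5 mod 9 is 2 (since 5·2 = 10 = 1·9 + 1), so t ≡ 2·0 = 0 ≡ 0 (mod 9).
    Then x = 7 + 77·0 = 7, valid modulo lcm(77, 9) = 693: x ≡ 7 (mod 693).
  Combine with x ≡ 0 (mod 13); new modulus lcm = 9009.
    Write x = 7 + 693·t and substitute into x ≡ 0 (mod 13): 693·t ≡ 0 − 7 = -7 (mod 13).
    Reduce coefficients mod 13: 4·t ≡ 6 (mod 13).
    The inverse of 4 mod 13 is 10 (since 4·10 = 40 = 3·13 + 1), so t ≡ 10·6 = 60 ≡ 8 (mod 13).
    Then x = 7 + 693·8 = 5551, valid modulo lcm(693, 13) = 9009: x ≡ 5551 (mod 9009).
Verify against each original: 5551 mod 7 = 0, 5551 mod 11 = 7, 5551 mod 9 = 7, 5551 mod 13 = 0.

x ≡ 5551 (mod 9009).


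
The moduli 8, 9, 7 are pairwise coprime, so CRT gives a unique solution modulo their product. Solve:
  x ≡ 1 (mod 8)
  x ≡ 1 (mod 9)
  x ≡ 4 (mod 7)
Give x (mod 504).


Moduli 8, 9, 7 are pairwise coprime; by CRT there is a unique solution modulo M = 8 · 9 · 7 = 504.
Solve pairwise, accumulating the modulus:
  Start with x ≡ 1 (mod 8).
  Combine with x ≡ 1 (mod 9): since gcd(8, 9) = 1, we get a unique residue mod 72.
    Write x = 1 + 8·t and substitute into x ≡ 1 (mod 9): 8·t ≡ 1 − 1 = 0 (mod 9).
    The inverse of 8 mod 9 is 8 (since 8·8 = 64 = 7·9 + 1), so t ≡ 8·0 = 0 ≡ 0 (mod 9).
    Then x = 1 + 8·0 = 1, valid modulo lcm(8, 9) = 72: x ≡ 1 (mod 72).
  Combine with x ≡ 4 (mod 7): since gcd(72, 7) = 1, we get a unique residue mod 504.
    Write x = 1 + 72·t and substitute into x ≡ 4 (mod 7): 72·t ≡ 4 − 1 = 3 (mod 7).
    Reduce coefficients mod 7: 2·t ≡ 3 (mod 7).
    The inverse of 2 mod 7 is 4 (since 2·4 = 8 = 1·7 + 1), so t ≡ 4·3 = 12 ≡ 5 (mod 7).
    Then x = 1 + 72·5 = 361, valid modulo lcm(72, 7) = 504: x ≡ 361 (mod 504).
Verify: 361 mod 8 = 1 ✓, 361 mod 9 = 1 ✓, 361 mod 7 = 4 ✓.

x ≡ 361 (mod 504).


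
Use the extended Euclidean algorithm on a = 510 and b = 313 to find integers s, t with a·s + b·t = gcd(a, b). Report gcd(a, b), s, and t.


Euclidean algorithm on (510, 313) — divide until remainder is 0:
  510 = 1 · 313 + 197
  313 = 1 · 197 + 116
  197 = 1 · 116 + 81
  116 = 1 · 81 + 35
  81 = 2 · 35 + 11
  35 = 3 · 11 + 2
  11 = 5 · 2 + 1
  2 = 2 · 1 + 0
gcd(510, 313) = 1.
Track Bezout coefficients alongside the remainders: start with r₀ = 510 = a·1 + b·0 (s = 1, t = 0) and r₁ = 313 = a·0 + b·1 (s = 0, t = 1); each new remainder r_{k+1} = r_{k-1} − q_k·r_k inherits s_{k+1} = s_{k-1} − q_k·s_k, t_{k+1} = t_{k-1} − q_k·t_k, so r_k = a·s_k + b·t_k at every step:
  q = 1: r = 197, s = 1 − 1·0 = 1, t = 0 − 1·1 = -1  (check: 510·1 + 313·(-1) = 197)
  q = 1: r = 116, s = 0 − 1·1 = -1, t = 1 − 1·(-1) = 2  (check: 510·(-1) + 313·2 = 116)
  q = 1: r = 81, s = 1 − 1·(-1) = 2, t = -1 − 1·2 = -3  (check: 510·2 + 313·(-3) = 81)
  q = 1: r = 35, s = -1 − 1·2 = -3, t = 2 − 1·(-3) = 5  (check: 510·(-3) + 313·5 = 35)
  q = 2: r = 11, s = 2 − 2·(-3) = 8, t = -3 − 2·5 = -13  (check: 510·8 + 313·(-13) = 11)
  q = 3: r = 2, s = -3 − 3·8 = -27, t = 5 − 3·(-13) = 44  (check: 510·(-27) + 313·44 = 2)
  q = 5: r = 1, s = 8 − 5·(-27) = 143, t = -13 − 5·44 = -233  (check: 510·143 + 313·(-233) = 1)
The row with r = 1 (the gcd) gives the Bezout coefficients s = 143, t = -233.
Result: 510 · (143) + 313 · (-233) = 1.

gcd(510, 313) = 1; s = 143, t = -233 (check: 510·143 + 313·(-233) = 1).


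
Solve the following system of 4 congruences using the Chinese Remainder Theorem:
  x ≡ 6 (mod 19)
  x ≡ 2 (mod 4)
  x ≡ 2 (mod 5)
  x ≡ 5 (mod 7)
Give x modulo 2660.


Product of moduli M = 19 · 4 · 5 · 7 = 2660.
Merge one congruence at a time:
  Start: x ≡ 6 (mod 19).
  Combine with x ≡ 2 (mod 4); new modulus lcm = 76.
    Write x = 6 + 19·t and substitute into x ≡ 2 (mod 4): 19·t ≡ 2 − 6 = -4 (mod 4).
    Reduce coefficients mod 4: 3·t ≡ 0 (mod 4).
    The inverse of 3 mod 4 is 3 (since 3·3 = 9 = 2·4 + 1), so t ≡ 3·0 = 0 ≡ 0 (mod 4).
    Then x = 6 + 19·0 = 6, valid modulo lcm(19, 4) = 76: x ≡ 6 (mod 76).
  Combine with x ≡ 2 (mod 5); new modulus lcm = 380.
    Write x = 6 + 76·t and substitute into x ≡ 2 (mod 5): 76·t ≡ 2 − 6 = -4 (mod 5).
    Reduce coefficients mod 5: 1·t ≡ 1 (mod 5).
    So t ≡ 1 (mod 5).
    Then x = 6 + 76·1 = 82, valid modulo lcm(76, 5) = 380: x ≡ 82 (mod 380).
  Combine with x ≡ 5 (mod 7); new modulus lcm = 2660.
    Write x = 82 + 380·t and substitute into x ≡ 5 (mod 7): 380·t ≡ 5 − 82 = -77 (mod 7).
    Reduce coefficients mod 7: 2·t ≡ 0 (mod 7).
    The inverse of 2 mod 7 is 4 (since 2·4 = 8 = 1·7 + 1), so t ≡ 4·0 = 0 ≡ 0 (mod 7).
    Then x = 82 + 380·0 = 82, valid modulo lcm(380, 7) = 2660: x ≡ 82 (mod 2660).
Verify against each original: 82 mod 19 = 6, 82 mod 4 = 2, 82 mod 5 = 2, 82 mod 7 = 5.

x ≡ 82 (mod 2660).


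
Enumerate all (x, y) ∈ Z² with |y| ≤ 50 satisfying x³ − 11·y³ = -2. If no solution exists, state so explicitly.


The equation is x³ - 11y³ = -2. For fixed y, x³ = 11·y³ − 2, so a solution requires the RHS to be a perfect cube.
Strategy: iterate y from -50 to 50, compute RHS = 11·y³ − 2, and check whether it is a (positive or negative) perfect cube.
Check small values of y:
  y = 0: RHS = -2 is not a perfect cube.
  y = 1: RHS = 9 is not a perfect cube.
  y = -1: RHS = -13 is not a perfect cube.
  y = 2: RHS = 86 is not a perfect cube.
  y = -2: RHS = -90 is not a perfect cube.
  y = 3: RHS = 295 is not a perfect cube.
  y = -3: RHS = -299 is not a perfect cube.
Continuing the search up to |y| = 50 finds no solutions either.
No (x, y) in the scanned range satisfies the equation.

No integer solutions with |y| ≤ 50.


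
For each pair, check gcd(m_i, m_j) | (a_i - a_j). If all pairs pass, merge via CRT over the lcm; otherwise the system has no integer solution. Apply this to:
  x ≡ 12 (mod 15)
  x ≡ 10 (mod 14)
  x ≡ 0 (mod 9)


Moduli 15, 14, 9 are not pairwise coprime, so CRT works modulo lcm(m_i) when all pairwise compatibility conditions hold.
Pairwise compatibility: gcd(m_i, m_j) must divide a_i - a_j for every pair.
Merge one congruence at a time:
  Start: x ≡ 12 (mod 15).
  Combine with x ≡ 10 (mod 14): gcd(15, 14) = 1; 10 - 12 = -2, which IS divisible by 1, so compatible.
    Write x = 12 + 15·t and substitute into x ≡ 10 (mod 14): 15·t ≡ 10 − 12 = -2 (mod 14).
    Reduce coefficients mod 14: 1·t ≡ 12 (mod 14).
    So t ≡ 12 (mod 14).
    Then x = 12 + 15·12 = 192, valid modulo lcm(15, 14) = 210: x ≡ 192 (mod 210).
  Combine with x ≡ 0 (mod 9): gcd(210, 9) = 3; 0 - 192 = -192, which IS divisible by 3, so compatible.
    Write x = 192 + 210·t and substitute into x ≡ 0 (mod 9): 210·t ≡ 0 − 192 = -192 (mod 9).
    Divide the congruence (and modulus) by g = 3: 70·t ≡ -64 (mod 3).
    Reduce coefficients mod 3: 1·t ≡ 2 (mod 3).
    So t ≡ 2 (mod 3).
    Then x = 192 + 210·2 = 612, valid modulo lcm(210, 9) = 630: x ≡ 612 (mod 630).
Verify: 612 mod 15 = 12, 612 mod 14 = 10, 612 mod 9 = 0.

x ≡ 612 (mod 630).


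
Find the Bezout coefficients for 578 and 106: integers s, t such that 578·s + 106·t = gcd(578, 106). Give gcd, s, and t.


Euclidean algorithm on (578, 106) — divide until remainder is 0:
  578 = 5 · 106 + 48
  106 = 2 · 48 + 10
  48 = 4 · 10 + 8
  10 = 1 · 8 + 2
  8 = 4 · 2 + 0
gcd(578, 106) = 2.
Track Bezout coefficients alongside the remainders: start with r₀ = 578 = a·1 + b·0 (s = 1, t = 0) and r₁ = 106 = a·0 + b·1 (s = 0, t = 1); each new remainder r_{k+1} = r_{k-1} − q_k·r_k inherits s_{k+1} = s_{k-1} − q_k·s_k, t_{k+1} = t_{k-1} − q_k·t_k, so r_k = a·s_k + b·t_k at every step:
  q = 5: r = 48, s = 1 − 5·0 = 1, t = 0 − 5·1 = -5  (check: 578·1 + 106·(-5) = 48)
  q = 2: r = 10, s = 0 − 2·1 = -2, t = 1 − 2·(-5) = 11  (check: 578·(-2) + 106·11 = 10)
  q = 4: r = 8, s = 1 − 4·(-2) = 9, t = -5 − 4·11 = -49  (check: 578·9 + 106·(-49) = 8)
  q = 1: r = 2, s = -2 − 1·9 = -11, t = 11 − 1·(-49) = 60  (check: 578·(-11) + 106·60 = 2)
The row with r = 2 (the gcd) gives the Bezout coefficients s = -11, t = 60.
Result: 578 · (-11) + 106 · (60) = 2.

gcd(578, 106) = 2; s = -11, t = 60 (check: 578·(-11) + 106·60 = 2).


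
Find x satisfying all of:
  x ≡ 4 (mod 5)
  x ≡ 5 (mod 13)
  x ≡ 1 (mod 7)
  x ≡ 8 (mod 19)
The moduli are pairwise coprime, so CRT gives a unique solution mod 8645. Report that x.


Product of moduli M = 5 · 13 · 7 · 19 = 8645.
Merge one congruence at a time:
  Start: x ≡ 4 (mod 5).
  Combine with x ≡ 5 (mod 13); new modulus lcm = 65.
    Write x = 4 + 5·t and substitute into x ≡ 5 (mod 13): 5·t ≡ 5 − 4 = 1 (mod 13).
    The inverse of 5 mod 13 is 8 (since 5·8 = 40 = 3·13 + 1), so t ≡ 8·1 = 8 ≡ 8 (mod 13).
    Then x = 4 + 5·8 = 44, valid modulo lcm(5, 13) = 65: x ≡ 44 (mod 65).
  Combine with x ≡ 1 (mod 7); new modulus lcm = 455.
    Write x = 44 + 65·t and substitute into x ≡ 1 (mod 7): 65·t ≡ 1 − 44 = -43 (mod 7).
    Reduce coefficients mod 7: 2·t ≡ 6 (mod 7).
    The inverse of 2 mod 7 is 4 (since 2·4 = 8 = 1·7 + 1), so t ≡ 4·6 = 24 ≡ 3 (mod 7).
    Then x = 44 + 65·3 = 239, valid modulo lcm(65, 7) = 455: x ≡ 239 (mod 455).
  Combine with x ≡ 8 (mod 19); new modulus lcm = 8645.
    Write x = 239 + 455·t and substitute into x ≡ 8 (mod 19): 455·t ≡ 8 − 239 = -231 (mod 19).
    Reduce coefficients mod 19: 18·t ≡ 16 (mod 19).
    The inverse of 18 mod 19 is 18 (since 18·18 = 324 = 17·19 + 1), so t ≡ 18·16 = 288 ≡ 3 (mod 19).
    Then x = 239 + 455·3 = 1604, valid modulo lcm(455, 19) = 8645: x ≡ 1604 (mod 8645).
Verify against each original: 1604 mod 5 = 4, 1604 mod 13 = 5, 1604 mod 7 = 1, 1604 mod 19 = 8.

x ≡ 1604 (mod 8645).


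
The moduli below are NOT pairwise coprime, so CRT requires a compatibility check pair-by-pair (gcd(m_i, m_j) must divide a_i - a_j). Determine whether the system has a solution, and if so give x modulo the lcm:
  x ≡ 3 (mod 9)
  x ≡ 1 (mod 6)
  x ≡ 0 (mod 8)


Moduli 9, 6, 8 are not pairwise coprime, so CRT works modulo lcm(m_i) when all pairwise compatibility conditions hold.
Pairwise compatibility: gcd(m_i, m_j) must divide a_i - a_j for every pair.
Merge one congruence at a time:
  Start: x ≡ 3 (mod 9).
  Combine with x ≡ 1 (mod 6): gcd(9, 6) = 3, and 1 - 3 = -2 is NOT divisible by 3.
    ⇒ system is inconsistent (no integer solution).

No solution (the system is inconsistent).


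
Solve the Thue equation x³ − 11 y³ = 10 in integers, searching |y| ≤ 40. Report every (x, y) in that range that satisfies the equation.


The equation is x³ - 11y³ = 10. For fixed y, x³ = 11·y³ + 10, so a solution requires the RHS to be a perfect cube.
Strategy: iterate y from -40 to 40, compute RHS = 11·y³ + 10, and check whether it is a (positive or negative) perfect cube.
Check small values of y:
  y = 0: RHS = 10 is not a perfect cube.
  y = 1: RHS = 21 is not a perfect cube.
  y = -1: RHS = -1 = (-1)³ ⇒ x = -1 works.
  y = 2: RHS = 98 is not a perfect cube.
  y = -2: RHS = -78 is not a perfect cube.
  y = 3: RHS = 307 is not a perfect cube.
  y = -3: RHS = -287 is not a perfect cube.
Continuing the search up to |y| = 40 finds no further solutions beyond those listed.
Collected solutions: (-1, -1).

Solutions (with |y| ≤ 40): (-1, -1).


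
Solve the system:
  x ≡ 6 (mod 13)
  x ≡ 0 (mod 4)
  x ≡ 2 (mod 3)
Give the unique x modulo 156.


Moduli 13, 4, 3 are pairwise coprime; by CRT there is a unique solution modulo M = 13 · 4 · 3 = 156.
Solve pairwise, accumulating the modulus:
  Start with x ≡ 6 (mod 13).
  Combine with x ≡ 0 (mod 4): since gcd(13, 4) = 1, we get a unique residue mod 52.
    Write x = 6 + 13·t and substitute into x ≡ 0 (mod 4): 13·t ≡ 0 − 6 = -6 (mod 4).
    Reduce coefficients mod 4: 1·t ≡ 2 (mod 4).
    So t ≡ 2 (mod 4).
    Then x = 6 + 13·2 = 32, valid modulo lcm(13, 4) = 52: x ≡ 32 (mod 52).
  Combine with x ≡ 2 (mod 3): since gcd(52, 3) = 1, we get a unique residue mod 156.
    Write x = 32 + 52·t and substitute into x ≡ 2 (mod 3): 52·t ≡ 2 − 32 = -30 (mod 3).
    Reduce coefficients mod 3: 1·t ≡ 0 (mod 3).
    So t ≡ 0 (mod 3).
    Then x = 32 + 52·0 = 32, valid modulo lcm(52, 3) = 156: x ≡ 32 (mod 156).
Verify: 32 mod 13 = 6 ✓, 32 mod 4 = 0 ✓, 32 mod 3 = 2 ✓.

x ≡ 32 (mod 156).
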